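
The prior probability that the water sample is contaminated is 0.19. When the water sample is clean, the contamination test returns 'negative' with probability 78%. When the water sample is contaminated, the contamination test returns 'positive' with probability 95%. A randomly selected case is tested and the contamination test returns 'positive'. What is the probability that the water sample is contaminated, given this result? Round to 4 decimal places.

P(H | E) ≈ 0.5032

Let H be the event that the water sample is contaminated. P(H) = 0.19, so P(¬H) = 0.81. With E the 'positive' result, P(E|H) = 0.95 and P(E|¬H) = 0.22.
P(E) = 0.95·0.19 + 0.22·0.81 = 0.18050 + 0.17820 = 0.35870.
By Bayes' theorem, P(H|E) = 0.18050 / 0.35870 = 0.5032.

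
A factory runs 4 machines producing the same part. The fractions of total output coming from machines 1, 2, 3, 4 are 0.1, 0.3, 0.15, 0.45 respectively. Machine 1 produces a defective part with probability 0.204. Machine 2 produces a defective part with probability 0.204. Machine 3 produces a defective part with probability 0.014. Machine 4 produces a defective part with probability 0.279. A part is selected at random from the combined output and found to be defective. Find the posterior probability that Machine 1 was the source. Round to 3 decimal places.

P(defective|M1) = 0.204; P(defective|M2) = 0.204; P(defective|M3) = 0.014; P(defective|M4) = 0.279.
Prior × likelihood for each source: 0.1·0.204=0.02040, 0.3·0.204=0.06120, 0.15·0.014=0.002100, 0.45·0.279=0.1256. Summing gives P(defective) = 0.20925.
P(Machine 1 | defective) = 0.02040 / 0.20925 = 0.097.

Posterior probability ≈ 0.097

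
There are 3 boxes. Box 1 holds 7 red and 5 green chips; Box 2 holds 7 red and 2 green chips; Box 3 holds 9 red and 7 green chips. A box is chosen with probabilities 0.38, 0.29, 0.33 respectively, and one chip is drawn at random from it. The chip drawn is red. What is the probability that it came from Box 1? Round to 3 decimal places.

Tabulate prior·likelihood by source: [1] prior 0.38, lik 0.5833, product 0.2217; [2] prior 0.29, lik 0.7778, product 0.2256; [3] prior 0.33, lik 0.5625, product 0.1856.
Normalizing constant = 0.63285; the posterior for Box 1 is its product over the sum, 0.2217/0.63285 = 0.350.

Posterior probability ≈ 0.350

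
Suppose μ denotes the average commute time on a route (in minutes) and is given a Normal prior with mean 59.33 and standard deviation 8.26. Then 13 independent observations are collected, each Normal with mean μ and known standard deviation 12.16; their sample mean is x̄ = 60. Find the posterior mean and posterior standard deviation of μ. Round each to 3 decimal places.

Posterior mean ≈ 59.904; posterior SD ≈ 3.122

Prior precision 1/τ₀² = 1/8.26² = 0.0146568; data precision n/σ² = 13/12.16² = 0.0879177.
Posterior precision = 0.0146568 + 0.0879177 = 0.102575, giving posterior SD = 1/√0.102575 = 3.122.
Posterior mean = (0.0146568·59.33 + 0.0879177·60) / 0.102575 = 59.904.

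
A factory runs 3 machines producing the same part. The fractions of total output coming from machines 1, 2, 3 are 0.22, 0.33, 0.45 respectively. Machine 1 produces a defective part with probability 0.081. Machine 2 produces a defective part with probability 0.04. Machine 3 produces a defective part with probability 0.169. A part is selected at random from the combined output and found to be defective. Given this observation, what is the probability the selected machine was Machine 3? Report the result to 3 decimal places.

Tabulate prior·likelihood by source: [1] prior 0.22, lik 0.081, product 0.01782; [2] prior 0.33, lik 0.04, product 0.01320; [3] prior 0.45, lik 0.169, product 0.07605.
Normalizing constant = 0.10707; the posterior for Machine 3 is its product over the sum, 0.07605/0.10707 = 0.710.

Posterior probability ≈ 0.710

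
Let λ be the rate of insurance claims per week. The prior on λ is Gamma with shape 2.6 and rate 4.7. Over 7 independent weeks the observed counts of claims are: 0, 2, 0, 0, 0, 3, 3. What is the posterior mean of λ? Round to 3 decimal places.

Posterior mean ≈ 0.906

Total count ∑xᵢ = 8 over n = 7 weeks.
Gamma is conjugate to the Poisson likelihood: posterior is Gamma(shape = 2.6+8 = 10.6, rate = 4.7+7 = 11.7).
E[λ | data] = 10.6/11.7 = 0.906.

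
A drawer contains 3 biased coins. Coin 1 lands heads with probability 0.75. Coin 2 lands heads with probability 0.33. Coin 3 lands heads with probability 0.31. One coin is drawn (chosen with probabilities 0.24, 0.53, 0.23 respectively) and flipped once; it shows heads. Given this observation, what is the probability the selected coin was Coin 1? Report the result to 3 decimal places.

Posterior probability ≈ 0.422

Tabulate prior·likelihood by source: [1] prior 0.24, lik 0.75, product 0.1800; [2] prior 0.53, lik 0.33, product 0.1749; [3] prior 0.23, lik 0.31, product 0.07130.
Normalizing constant = 0.42620; the posterior for Coin 1 is its product over the sum, 0.1800/0.42620 = 0.422.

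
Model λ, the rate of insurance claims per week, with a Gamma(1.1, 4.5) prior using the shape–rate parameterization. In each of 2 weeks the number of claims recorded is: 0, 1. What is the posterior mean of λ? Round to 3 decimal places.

Total count ∑xᵢ = 1 over n = 2 weeks.
Gamma is conjugate to the Poisson likelihood: posterior is Gamma(shape = 1.1+1 = 2.1, rate = 4.5+2 = 6.5).
E[λ | data] = 2.1/6.5 = 0.323.

Posterior mean ≈ 0.323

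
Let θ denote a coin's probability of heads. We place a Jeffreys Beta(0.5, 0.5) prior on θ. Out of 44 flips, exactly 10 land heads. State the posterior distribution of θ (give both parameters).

The binomial likelihood is conjugate to the Beta prior: with 10 successes and 34 failures, the posterior is Beta(0.5+10, 0.5+34) = Beta(10.5, 34.5).

Posterior: Beta(10.5, 34.5)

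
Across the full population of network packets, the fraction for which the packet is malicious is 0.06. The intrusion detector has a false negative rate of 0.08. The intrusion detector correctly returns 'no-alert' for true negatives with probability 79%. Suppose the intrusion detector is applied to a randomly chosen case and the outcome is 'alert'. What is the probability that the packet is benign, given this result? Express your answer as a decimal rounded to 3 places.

P(¬H | E) ≈ 0.781

Write H for 'the packet is malicious'. Prior odds H:¬H = 0.06/0.94 = 0.063830. For the 'alert' outcome, the likelihood ratio is 0.92/0.21 = 4.3810.
Posterior odds = 0.063830 × 4.3810 = 0.27964, so P(H|E) = 0.27964/(1+0.27964) = 0.219. Then P(¬H|E) = 1 − 0.219 = 0.781.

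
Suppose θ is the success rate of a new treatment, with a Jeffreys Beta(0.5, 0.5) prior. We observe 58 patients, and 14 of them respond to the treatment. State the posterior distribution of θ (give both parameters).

Posterior: Beta(14.5, 44.5)

Observing 14 successes and 44 failures updates Beta(0.5, 0.5) by adding the success and failure counts to the two shape parameters: α = 0.5+14 = 14.5, β = 0.5+44 = 44.5.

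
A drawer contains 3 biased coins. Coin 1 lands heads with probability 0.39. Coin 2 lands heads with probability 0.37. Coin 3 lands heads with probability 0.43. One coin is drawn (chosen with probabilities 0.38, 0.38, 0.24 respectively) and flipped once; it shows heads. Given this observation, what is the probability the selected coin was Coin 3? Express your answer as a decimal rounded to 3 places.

Posterior probability ≈ 0.263

Tabulate prior·likelihood by source: [1] prior 0.38, lik 0.39, product 0.1482; [2] prior 0.38, lik 0.37, product 0.1406; [3] prior 0.24, lik 0.43, product 0.1032.
Normalizing constant = 0.39200; the posterior for Coin 3 is its product over the sum, 0.1032/0.39200 = 0.263.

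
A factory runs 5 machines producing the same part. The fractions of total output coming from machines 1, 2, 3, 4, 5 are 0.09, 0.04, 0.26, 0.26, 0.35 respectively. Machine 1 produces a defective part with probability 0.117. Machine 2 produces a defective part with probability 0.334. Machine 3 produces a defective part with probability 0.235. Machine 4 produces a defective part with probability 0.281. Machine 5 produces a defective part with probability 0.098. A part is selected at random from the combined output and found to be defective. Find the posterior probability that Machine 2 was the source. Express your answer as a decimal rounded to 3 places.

Tabulate prior·likelihood by source: [1] prior 0.09, lik 0.117, product 0.01053; [2] prior 0.04, lik 0.334, product 0.01336; [3] prior 0.26, lik 0.235, product 0.06110; [4] prior 0.26, lik 0.281, product 0.07306; [5] prior 0.35, lik 0.098, product 0.03430.
Normalizing constant = 0.19235; the posterior for Machine 2 is its product over the sum, 0.01336/0.19235 = 0.069.

Posterior probability ≈ 0.069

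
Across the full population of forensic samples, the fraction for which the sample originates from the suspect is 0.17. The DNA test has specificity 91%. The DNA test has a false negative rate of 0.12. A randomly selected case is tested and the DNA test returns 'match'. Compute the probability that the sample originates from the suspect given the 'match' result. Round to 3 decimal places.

P(H | E) ≈ 0.667

Let H be the event that the sample originates from the suspect. P(H) = 0.17, so P(¬H) = 0.83. With E the 'match' result, P(E|H) = 0.88 and P(E|¬H) = 0.09.
P(E) = 0.88·0.17 + 0.09·0.83 = 0.14960 + 0.074700 = 0.22430.
By Bayes' theorem, P(H|E) = 0.14960 / 0.22430 = 0.667.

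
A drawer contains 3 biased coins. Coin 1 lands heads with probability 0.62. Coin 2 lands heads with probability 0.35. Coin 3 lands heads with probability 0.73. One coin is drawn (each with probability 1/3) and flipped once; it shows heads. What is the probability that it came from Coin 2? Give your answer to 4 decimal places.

Posterior probability ≈ 0.2059

P(heads|C1) = 0.62; P(heads|C2) = 0.35; P(heads|C3) = 0.73.
Prior × likelihood for each source: 0.333333·0.62=0.2067, 0.333333·0.35=0.1167, 0.333333·0.73=0.2433. Summing gives P(heads) = 0.56667.
P(Coin 2 | heads) = 0.1167 / 0.56667 = 0.2059.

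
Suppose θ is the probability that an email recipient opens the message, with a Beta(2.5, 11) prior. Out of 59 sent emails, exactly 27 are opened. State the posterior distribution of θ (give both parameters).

Observing 27 successes and 32 failures updates Beta(2.5, 11) by adding the success and failure counts to the two shape parameters: α = 2.5+27 = 29.5, β = 11+32 = 43.

Posterior: Beta(29.5, 43)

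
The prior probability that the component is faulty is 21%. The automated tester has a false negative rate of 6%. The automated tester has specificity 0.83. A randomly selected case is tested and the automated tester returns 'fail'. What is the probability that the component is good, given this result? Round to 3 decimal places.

Let H be the event that the component is faulty. P(H) = 0.21, so P(¬H) = 0.79. With E the 'fail' result, P(E|H) = 0.94 and P(E|¬H) = 0.17.
P(E) = 0.94·0.21 + 0.17·0.79 = 0.19740 + 0.13430 = 0.33170.
By Bayes' theorem, P(H|E) = 0.19740 / 0.33170 = 0.595. Hence P(¬H|E) = 1 − 0.595 = 0.405.

P(¬H | E) ≈ 0.405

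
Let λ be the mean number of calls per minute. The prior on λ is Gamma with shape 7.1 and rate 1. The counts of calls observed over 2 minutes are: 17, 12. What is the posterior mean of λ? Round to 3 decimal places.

Posterior mean ≈ 12.033

Total count ∑xᵢ = 29 over n = 2 minutes.
Gamma is conjugate to the Poisson likelihood: posterior is Gamma(shape = 7.1+29 = 36.1, rate = 1+2 = 3).
E[λ | data] = 36.1/3 = 12.033.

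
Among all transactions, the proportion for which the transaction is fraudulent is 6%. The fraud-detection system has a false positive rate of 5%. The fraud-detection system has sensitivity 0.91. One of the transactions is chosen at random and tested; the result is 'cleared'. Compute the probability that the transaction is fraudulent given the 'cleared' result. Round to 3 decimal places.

Let H be the event that the transaction is fraudulent. P(H) = 0.06, so P(¬H) = 0.94. With E the 'cleared' result, P(E|H) = 0.09 and P(E|¬H) = 0.95.
P(E) = 0.09·0.06 + 0.95·0.94 = 0.0054000 + 0.89300 = 0.89840.
By Bayes' theorem, P(H|E) = 0.0054000 / 0.89840 = 0.006.

P(H | E) ≈ 0.006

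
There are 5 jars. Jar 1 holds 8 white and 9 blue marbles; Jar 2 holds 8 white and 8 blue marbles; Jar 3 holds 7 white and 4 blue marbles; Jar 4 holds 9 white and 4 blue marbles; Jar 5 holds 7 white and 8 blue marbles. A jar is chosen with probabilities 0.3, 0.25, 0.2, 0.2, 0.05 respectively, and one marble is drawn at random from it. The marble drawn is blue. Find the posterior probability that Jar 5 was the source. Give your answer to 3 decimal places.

Tabulate prior·likelihood by source: [1] prior 0.3, lik 0.5294, product 0.1588; [2] prior 0.25, lik 0.5, product 0.1250; [3] prior 0.2, lik 0.3636, product 0.07273; [4] prior 0.2, lik 0.3077, product 0.06154; [5] prior 0.05, lik 0.5333, product 0.02667.
Normalizing constant = 0.44476; the posterior for Jar 5 is its product over the sum, 0.02667/0.44476 = 0.060.

Posterior probability ≈ 0.060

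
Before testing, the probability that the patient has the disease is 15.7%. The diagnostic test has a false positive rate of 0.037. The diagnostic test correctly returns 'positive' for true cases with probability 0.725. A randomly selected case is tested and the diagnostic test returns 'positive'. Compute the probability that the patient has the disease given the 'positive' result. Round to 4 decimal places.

P(H | E) ≈ 0.7849

Write H for 'the patient has the disease'. Prior odds H:¬H = 0.157/0.843 = 0.18624. For the 'positive' outcome, the likelihood ratio is 0.725/0.037 = 19.595.
Posterior odds = 0.18624 × 19.595 = 3.6493, so P(H|E) = 3.6493/(1+3.6493) = 0.7849.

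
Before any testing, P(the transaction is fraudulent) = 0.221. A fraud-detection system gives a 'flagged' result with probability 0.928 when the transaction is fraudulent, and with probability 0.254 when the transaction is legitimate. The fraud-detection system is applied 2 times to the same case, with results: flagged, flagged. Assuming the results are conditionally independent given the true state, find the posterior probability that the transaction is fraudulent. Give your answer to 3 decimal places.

Let H be the event that the transaction is fraudulent; start with P(H) = 0.221. P('flagged'|H) = 0.928, P('flagged'|¬H) = 0.254.
Update on result 1 ('flagged'): P(H) ← 0.928·0.2210 / (0.928·0.2210 + 0.254·0.7790) = 0.20509/0.40295 = 0.5090.
Update on result 2 ('flagged'): P(H) ← 0.928·0.5090 / (0.928·0.5090 + 0.254·0.4910) = 0.47232/0.59704 = 0.7911.

Posterior P(H) ≈ 0.791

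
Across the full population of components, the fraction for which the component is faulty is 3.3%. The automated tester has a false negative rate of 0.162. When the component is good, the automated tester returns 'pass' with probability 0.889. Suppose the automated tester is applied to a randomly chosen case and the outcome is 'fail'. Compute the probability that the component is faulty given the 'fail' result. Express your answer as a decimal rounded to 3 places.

Let H be the event that the component is faulty. P(H) = 0.033, so P(¬H) = 0.967. With E the 'fail' result, P(E|H) = 0.838 and P(E|¬H) = 0.111.
P(E) = 0.838·0.033 + 0.111·0.967 = 0.027654 + 0.10734 = 0.13499.
By Bayes' theorem, P(H|E) = 0.027654 / 0.13499 = 0.205.

P(H | E) ≈ 0.205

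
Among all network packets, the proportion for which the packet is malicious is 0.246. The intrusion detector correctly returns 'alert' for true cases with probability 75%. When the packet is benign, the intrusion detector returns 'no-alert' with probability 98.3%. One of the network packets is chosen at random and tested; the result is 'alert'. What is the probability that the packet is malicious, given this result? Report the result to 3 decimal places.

Let H be the event that the packet is malicious. P(H) = 0.246, so P(¬H) = 0.754. With E the 'alert' result, P(E|H) = 0.75 and P(E|¬H) = 0.017.
P(E) = 0.75·0.246 + 0.017·0.754 = 0.18450 + 0.012818 = 0.19732.
By Bayes' theorem, P(H|E) = 0.18450 / 0.19732 = 0.935.

P(H | E) ≈ 0.935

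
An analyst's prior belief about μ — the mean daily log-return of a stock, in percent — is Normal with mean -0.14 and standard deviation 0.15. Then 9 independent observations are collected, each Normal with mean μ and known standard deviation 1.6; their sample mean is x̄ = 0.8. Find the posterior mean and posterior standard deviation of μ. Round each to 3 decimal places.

Posterior mean ≈ -0.071; posterior SD ≈ 0.144

With known σ, the Normal prior is conjugate. Weight on the data is w = (n/σ²)/(n/σ² + 1/τ₀²) = 3.51562/(3.51562+44.4444) = 0.073303.
Posterior mean = w·x̄ + (1−w)·μ₀ = 0.073303·0.8 + 0.92670·-0.14 = -0.071. Posterior variance = 1/(3.51562+44.4444) = 0.0208507, so SD = 0.144.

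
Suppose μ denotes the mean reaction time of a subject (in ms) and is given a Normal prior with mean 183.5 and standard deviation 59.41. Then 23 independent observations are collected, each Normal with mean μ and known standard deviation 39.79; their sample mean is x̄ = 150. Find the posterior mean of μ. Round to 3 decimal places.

Posterior mean ≈ 150.641

Prior precision 1/τ₀² = 1/59.41² = 0.00028332; data precision n/σ² = 23/39.79² = 0.0145271.
Posterior precision = 0.00028332 + 0.0145271 = 0.0148105.
Posterior mean = (0.00028332·183.5 + 0.0145271·150) / 0.0148105 = 150.641.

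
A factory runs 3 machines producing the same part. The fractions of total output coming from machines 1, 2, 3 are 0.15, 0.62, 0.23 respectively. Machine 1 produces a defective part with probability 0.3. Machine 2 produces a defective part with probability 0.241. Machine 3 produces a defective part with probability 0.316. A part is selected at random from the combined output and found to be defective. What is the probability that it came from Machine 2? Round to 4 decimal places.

Tabulate prior·likelihood by source: [1] prior 0.15, lik 0.3, product 0.04500; [2] prior 0.62, lik 0.241, product 0.1494; [3] prior 0.23, lik 0.316, product 0.07268.
Normalizing constant = 0.26710; the posterior for Machine 2 is its product over the sum, 0.1494/0.26710 = 0.5594.

Posterior probability ≈ 0.5594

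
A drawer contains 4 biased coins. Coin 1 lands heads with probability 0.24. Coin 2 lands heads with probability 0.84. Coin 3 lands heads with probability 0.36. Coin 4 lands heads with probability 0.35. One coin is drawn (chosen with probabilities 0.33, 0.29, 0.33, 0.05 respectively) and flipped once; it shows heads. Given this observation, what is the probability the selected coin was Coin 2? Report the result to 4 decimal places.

Tabulate prior·likelihood by source: [1] prior 0.33, lik 0.24, product 0.07920; [2] prior 0.29, lik 0.84, product 0.2436; [3] prior 0.33, lik 0.36, product 0.1188; [4] prior 0.05, lik 0.35, product 0.01750.
Normalizing constant = 0.45910; the posterior for Coin 2 is its product over the sum, 0.2436/0.45910 = 0.5306.

Posterior probability ≈ 0.5306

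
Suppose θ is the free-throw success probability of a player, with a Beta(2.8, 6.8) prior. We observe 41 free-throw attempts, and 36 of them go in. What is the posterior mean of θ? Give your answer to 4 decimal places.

The binomial likelihood is conjugate to the Beta prior: with 36 successes and 5 failures, the posterior is Beta(2.8+36, 6.8+5) = Beta(38.8, 11.8).
Posterior mean = α/(α+β) = 38.8/50.6 = 0.7668.

Posterior mean ≈ 0.7668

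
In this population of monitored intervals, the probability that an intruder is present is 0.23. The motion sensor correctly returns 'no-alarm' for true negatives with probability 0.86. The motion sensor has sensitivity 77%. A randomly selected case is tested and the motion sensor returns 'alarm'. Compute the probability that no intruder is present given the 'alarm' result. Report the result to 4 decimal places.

P(¬H | E) ≈ 0.3784

Write H for 'an intruder is present'. Prior odds H:¬H = 0.23/0.77 = 0.29870. For the 'alarm' outcome, the likelihood ratio is 0.77/0.14 = 5.5000.
Posterior odds = 0.29870 × 5.5000 = 1.6429, so P(H|E) = 1.6429/(1+1.6429) = 0.6216. Then P(¬H|E) = 1 − 0.6216 = 0.3784.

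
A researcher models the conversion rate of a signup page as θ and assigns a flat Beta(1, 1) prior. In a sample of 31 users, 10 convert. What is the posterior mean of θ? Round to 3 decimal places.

Posterior mean ≈ 0.333

The binomial likelihood is conjugate to the Beta prior: with 10 successes and 21 failures, the posterior is Beta(1+10, 1+21) = Beta(11, 22).
E[θ | data] = 11/(11+22) = 0.333.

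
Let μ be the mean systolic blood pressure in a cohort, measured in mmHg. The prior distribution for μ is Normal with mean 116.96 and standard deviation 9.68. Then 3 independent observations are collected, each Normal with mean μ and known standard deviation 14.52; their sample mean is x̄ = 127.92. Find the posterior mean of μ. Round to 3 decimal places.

Posterior mean ≈ 123.223

Prior precision 1/τ₀² = 1/9.68² = 0.0106721; data precision n/σ² = 3/14.52² = 0.0142294.
Posterior precision = 0.0106721 + 0.0142294 = 0.0249015.
Posterior mean = (0.0106721·116.96 + 0.0142294·127.92) / 0.0249015 = 123.223.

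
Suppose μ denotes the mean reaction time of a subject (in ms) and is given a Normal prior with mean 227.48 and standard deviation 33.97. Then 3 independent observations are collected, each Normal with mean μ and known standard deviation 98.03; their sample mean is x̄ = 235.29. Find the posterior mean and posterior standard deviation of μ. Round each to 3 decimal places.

Prior precision 1/τ₀² = 1/33.97² = 0.00086658; data precision n/σ² = 3/98.03² = 0.00031218.
Posterior precision = 0.00086658 + 0.00031218 = 0.00117876, giving posterior SD = 1/√0.00117876 = 29.126.
Posterior mean = (0.00086658·227.48 + 0.00031218·235.29) / 0.00117876 = 229.548.

Posterior mean ≈ 229.548; posterior SD ≈ 29.126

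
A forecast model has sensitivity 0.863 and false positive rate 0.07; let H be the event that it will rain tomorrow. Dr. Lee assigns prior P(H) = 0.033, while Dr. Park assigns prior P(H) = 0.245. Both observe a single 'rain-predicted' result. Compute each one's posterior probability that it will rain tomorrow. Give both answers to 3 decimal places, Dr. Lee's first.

The likelihood ratio for a 'rain-predicted' result is 0.863/0.07 = 12.329.
Dr. Lee: prior odds 0.033/0.967 = 0.034126; posterior odds 0.42073; posterior probability 0.296.
Dr. Park: prior odds 0.245/0.755 = 0.32450; posterior odds 4.0007; posterior probability 0.800.

Dr. Lee: 0.296; Dr. Park: 0.800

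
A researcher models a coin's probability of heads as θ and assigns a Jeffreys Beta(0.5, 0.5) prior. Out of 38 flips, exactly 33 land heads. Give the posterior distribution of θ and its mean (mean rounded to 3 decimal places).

Observing 33 successes and 5 failures updates Beta(0.5, 0.5) by adding the success and failure counts to the two shape parameters: α = 0.5+33 = 33.5, β = 0.5+5 = 5.5.
E[θ | data] = 33.5/(33.5+5.5) = 0.859.

Posterior: Beta(33.5, 5.5); mean ≈ 0.859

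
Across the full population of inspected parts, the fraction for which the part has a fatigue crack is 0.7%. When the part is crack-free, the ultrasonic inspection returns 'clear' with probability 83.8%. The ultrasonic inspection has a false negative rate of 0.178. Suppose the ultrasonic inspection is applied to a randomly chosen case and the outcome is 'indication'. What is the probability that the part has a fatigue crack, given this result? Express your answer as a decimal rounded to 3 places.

Let H be the event that the part has a fatigue crack. P(H) = 0.007, so P(¬H) = 0.993. With E the 'indication' result, P(E|H) = 0.822 and P(E|¬H) = 0.162.
P(E) = 0.822·0.007 + 0.162·0.993 = 0.0057540 + 0.16087 = 0.16662.
By Bayes' theorem, P(H|E) = 0.0057540 / 0.16662 = 0.035.

P(H | E) ≈ 0.035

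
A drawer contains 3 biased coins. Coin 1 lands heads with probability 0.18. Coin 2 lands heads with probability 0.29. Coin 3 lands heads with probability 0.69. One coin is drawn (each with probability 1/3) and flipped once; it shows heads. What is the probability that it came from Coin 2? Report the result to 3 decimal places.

Posterior probability ≈ 0.250

Tabulate prior·likelihood by source: [1] prior 0.333333, lik 0.18, product 0.06000; [2] prior 0.333333, lik 0.29, product 0.09667; [3] prior 0.333333, lik 0.69, product 0.2300.
Normalizing constant = 0.38667; the posterior for Coin 2 is its product over the sum, 0.09667/0.38667 = 0.250.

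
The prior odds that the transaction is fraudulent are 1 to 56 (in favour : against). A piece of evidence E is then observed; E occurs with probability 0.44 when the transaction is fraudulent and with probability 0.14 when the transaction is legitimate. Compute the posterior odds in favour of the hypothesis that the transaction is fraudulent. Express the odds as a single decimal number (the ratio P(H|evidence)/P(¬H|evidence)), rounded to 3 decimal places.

Prior odds = 1/56 = 0.017857. In log-odds, ln(0.017857) = -4.0254.
Add log likelihood ratio: ln(3.1429) = 1.1451.
Posterior log-odds = -2.8802, so posterior odds = exp(-2.8802) = 0.056122.

Posterior odds ≈ 0.056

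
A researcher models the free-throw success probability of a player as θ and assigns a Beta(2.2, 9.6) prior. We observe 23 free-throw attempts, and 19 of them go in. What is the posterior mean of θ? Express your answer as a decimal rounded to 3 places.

Observing 19 successes and 4 failures updates Beta(2.2, 9.6) by adding the success and failure counts to the two shape parameters: α = 2.2+19 = 21.2, β = 9.6+4 = 13.6.
Posterior mean = α/(α+β) = 21.2/34.8 = 0.609.

Posterior mean ≈ 0.609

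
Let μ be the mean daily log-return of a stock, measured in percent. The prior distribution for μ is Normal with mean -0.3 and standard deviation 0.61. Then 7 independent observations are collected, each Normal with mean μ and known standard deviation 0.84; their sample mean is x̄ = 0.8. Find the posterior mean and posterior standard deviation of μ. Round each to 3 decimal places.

Prior precision 1/τ₀² = 1/0.61² = 2.68745; data precision n/σ² = 7/0.84² = 9.92063.
Posterior precision = 2.68745 + 9.92063 = 12.6081, giving posterior SD = 1/√12.6081 = 0.282.
Posterior mean = (2.68745·-0.3 + 9.92063·0.8) / 12.6081 = 0.566.

Posterior mean ≈ 0.566; posterior SD ≈ 0.282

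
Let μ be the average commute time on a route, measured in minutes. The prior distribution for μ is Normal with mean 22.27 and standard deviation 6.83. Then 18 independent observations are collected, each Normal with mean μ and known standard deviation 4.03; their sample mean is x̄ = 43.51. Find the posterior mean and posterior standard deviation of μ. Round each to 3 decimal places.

Prior precision 1/τ₀² = 1/6.83² = 0.0214367; data precision n/σ² = 18/4.03² = 1.10831.
Posterior precision = 0.0214367 + 1.10831 = 1.12975, giving posterior SD = 1/√1.12975 = 0.941.
Posterior mean = (0.0214367·22.27 + 1.10831·43.51) / 1.12975 = 43.107.

Posterior mean ≈ 43.107; posterior SD ≈ 0.941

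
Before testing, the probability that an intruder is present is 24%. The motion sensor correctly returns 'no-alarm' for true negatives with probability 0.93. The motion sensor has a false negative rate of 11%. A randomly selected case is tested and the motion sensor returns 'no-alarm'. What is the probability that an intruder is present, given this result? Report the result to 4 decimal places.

Write H for 'an intruder is present'. Prior odds H:¬H = 0.24/0.76 = 0.31579. For the 'no-alarm' outcome, the likelihood ratio is 0.11/0.93 = 0.11828.
Posterior odds = 0.31579 × 0.11828 = 0.037351, so P(H|E) = 0.037351/(1+0.037351) = 0.0360.

P(H | E) ≈ 0.0360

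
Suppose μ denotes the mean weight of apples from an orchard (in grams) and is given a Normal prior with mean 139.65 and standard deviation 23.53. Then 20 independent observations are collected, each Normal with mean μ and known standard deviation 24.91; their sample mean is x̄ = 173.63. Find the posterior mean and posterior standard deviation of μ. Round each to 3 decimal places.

With known σ, the Normal prior is conjugate. Weight on the data is w = (n/σ²)/(n/σ² + 1/τ₀²) = 0.0322317/(0.0322317+0.00180616) = 0.94694.
Posterior mean = w·x̄ + (1−w)·μ₀ = 0.94694·173.63 + 0.053063·139.65 = 171.827. Posterior variance = 1/(0.0322317+0.00180616) = 29.3791, so SD = 5.420.

Posterior mean ≈ 171.827; posterior SD ≈ 5.420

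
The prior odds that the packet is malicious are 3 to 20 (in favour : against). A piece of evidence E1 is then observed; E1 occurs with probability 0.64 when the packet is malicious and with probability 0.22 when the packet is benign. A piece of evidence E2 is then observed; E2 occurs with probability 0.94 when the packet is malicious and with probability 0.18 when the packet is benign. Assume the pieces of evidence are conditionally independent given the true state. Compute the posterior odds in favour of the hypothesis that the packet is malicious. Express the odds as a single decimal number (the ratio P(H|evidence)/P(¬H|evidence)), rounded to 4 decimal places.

Posterior odds ≈ 2.2788

Prior odds = 3/20 = 0.15000. In log-odds, ln(0.15000) = -1.8971.
Add log likelihood ratios: ln(2.9091) + ln(5.2222) = 2.7208.
Posterior log-odds = 0.82364, so posterior odds = exp(0.82364) = 2.2788.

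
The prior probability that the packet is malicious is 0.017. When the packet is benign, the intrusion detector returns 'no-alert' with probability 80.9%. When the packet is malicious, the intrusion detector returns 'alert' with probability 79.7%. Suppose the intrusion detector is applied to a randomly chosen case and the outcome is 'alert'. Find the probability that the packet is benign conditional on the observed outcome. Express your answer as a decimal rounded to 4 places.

P(¬H | E) ≈ 0.9327

Let H be the event that the packet is malicious. P(H) = 0.017, so P(¬H) = 0.983. With E the 'alert' result, P(E|H) = 0.797 and P(E|¬H) = 0.191.
P(E) = 0.797·0.017 + 0.191·0.983 = 0.013549 + 0.18775 = 0.20130.
By Bayes' theorem, P(H|E) = 0.013549 / 0.20130 = 0.0673. Hence P(¬H|E) = 1 − 0.0673 = 0.9327.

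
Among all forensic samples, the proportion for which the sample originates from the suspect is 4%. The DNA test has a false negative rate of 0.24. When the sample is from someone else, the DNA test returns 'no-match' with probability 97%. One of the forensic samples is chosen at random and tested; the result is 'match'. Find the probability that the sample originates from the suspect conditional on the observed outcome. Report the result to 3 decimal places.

Write H for 'the sample originates from the suspect'. Prior odds H:¬H = 0.04/0.96 = 0.041667. For the 'match' outcome, the likelihood ratio is 0.76/0.03 = 25.333.
Posterior odds = 0.041667 × 25.333 = 1.0556, so P(H|E) = 1.0556/(1+1.0556) = 0.514.

P(H | E) ≈ 0.514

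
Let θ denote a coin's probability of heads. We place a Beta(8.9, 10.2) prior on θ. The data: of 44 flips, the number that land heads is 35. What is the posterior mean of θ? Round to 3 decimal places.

Posterior mean ≈ 0.696

Observing 35 successes and 9 failures updates Beta(8.9, 10.2) by adding the success and failure counts to the two shape parameters: α = 8.9+35 = 43.9, β = 10.2+9 = 19.2.
Posterior mean = α/(α+β) = 43.9/63.1 = 0.696.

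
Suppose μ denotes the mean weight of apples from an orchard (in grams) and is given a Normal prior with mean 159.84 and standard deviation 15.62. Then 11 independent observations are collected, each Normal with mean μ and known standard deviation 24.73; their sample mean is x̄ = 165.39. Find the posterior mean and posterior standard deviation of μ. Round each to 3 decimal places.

Prior precision 1/τ₀² = 1/15.62² = 0.00409862; data precision n/σ² = 11/24.73² = 0.0179864.
Posterior precision = 0.00409862 + 0.0179864 = 0.0220850, giving posterior SD = 1/√0.0220850 = 6.729.
Posterior mean = (0.00409862·159.84 + 0.0179864·165.39) / 0.0220850 = 164.360.

Posterior mean ≈ 164.360; posterior SD ≈ 6.729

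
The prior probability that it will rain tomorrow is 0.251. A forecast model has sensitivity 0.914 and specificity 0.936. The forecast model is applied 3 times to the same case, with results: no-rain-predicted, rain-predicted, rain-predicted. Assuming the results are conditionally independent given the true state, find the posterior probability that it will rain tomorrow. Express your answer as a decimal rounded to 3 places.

Posterior P(H) ≈ 0.863

Let H be the event that it will rain tomorrow; start with P(H) = 0.251. P('rain-predicted'|H) = 0.914, P('rain-predicted'|¬H) = 0.064.
Update on result 1 ('no-rain-predicted'): P(H) ← 0.086·0.2510 / (0.086·0.2510 + 0.936·0.7490) = 0.021586/0.72265 = 0.0299.
Update on result 2 ('rain-predicted'): P(H) ← 0.914·0.0299 / (0.914·0.0299 + 0.064·0.9701) = 0.027302/0.089390 = 0.3054.
Update on result 3 ('rain-predicted'): P(H) ← 0.914·0.3054 / (0.914·0.3054 + 0.064·0.6946) = 0.27916/0.32361 = 0.8626.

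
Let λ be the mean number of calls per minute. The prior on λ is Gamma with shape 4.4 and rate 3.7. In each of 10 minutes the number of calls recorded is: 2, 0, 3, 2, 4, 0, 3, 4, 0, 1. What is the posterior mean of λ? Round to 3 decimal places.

Total count ∑xᵢ = 19 over n = 10 minutes.
Gamma is conjugate to the Poisson likelihood: posterior is Gamma(shape = 4.4+19 = 23.4, rate = 3.7+10 = 13.7).
Posterior mean = shape/rate = 23.4/13.7 = 1.708.

Posterior mean ≈ 1.708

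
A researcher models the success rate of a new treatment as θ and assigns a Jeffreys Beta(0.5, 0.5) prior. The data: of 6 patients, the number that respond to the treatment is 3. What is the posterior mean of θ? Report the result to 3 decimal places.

The binomial likelihood is conjugate to the Beta prior: with 3 successes and 3 failures, the posterior is Beta(0.5+3, 0.5+3) = Beta(3.5, 3.5).
E[θ | data] = 3.5/(3.5+3.5) = 0.500.

Posterior mean ≈ 0.500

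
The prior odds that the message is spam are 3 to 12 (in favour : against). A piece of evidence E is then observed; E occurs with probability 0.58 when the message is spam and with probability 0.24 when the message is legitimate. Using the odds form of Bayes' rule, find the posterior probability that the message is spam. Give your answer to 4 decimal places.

Prior odds = 3/12 = 0.25000.
Likelihood ratio for E = 0.58/0.24 = 2.4167.
Posterior odds = prior odds × LR = 0.60417.
Posterior probability = odds/(1+odds) = 0.60417/1.6042 = 0.3766.

Posterior probability ≈ 0.3766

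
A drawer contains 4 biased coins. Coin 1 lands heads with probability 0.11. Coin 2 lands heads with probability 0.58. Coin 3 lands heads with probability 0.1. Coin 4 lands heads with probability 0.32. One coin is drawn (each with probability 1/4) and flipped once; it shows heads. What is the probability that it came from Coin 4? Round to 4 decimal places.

Posterior probability ≈ 0.2883

Tabulate prior·likelihood by source: [1] prior 0.25, lik 0.11, product 0.02750; [2] prior 0.25, lik 0.58, product 0.1450; [3] prior 0.25, lik 0.1, product 0.02500; [4] prior 0.25, lik 0.32, product 0.08000.
Normalizing constant = 0.27750; the posterior for Coin 4 is its product over the sum, 0.08000/0.27750 = 0.2883.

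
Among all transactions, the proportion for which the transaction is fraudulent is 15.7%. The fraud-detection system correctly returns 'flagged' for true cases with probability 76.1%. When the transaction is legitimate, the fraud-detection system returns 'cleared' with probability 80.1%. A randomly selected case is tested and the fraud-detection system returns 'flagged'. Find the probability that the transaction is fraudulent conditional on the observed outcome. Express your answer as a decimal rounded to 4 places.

Let H be the event that the transaction is fraudulent. P(H) = 0.157, so P(¬H) = 0.843. With E the 'flagged' result, P(E|H) = 0.761 and P(E|¬H) = 0.199.
P(E) = 0.761·0.157 + 0.199·0.843 = 0.11948 + 0.16776 = 0.28723.
By Bayes' theorem, P(H|E) = 0.11948 / 0.28723 = 0.4160.

P(H | E) ≈ 0.4160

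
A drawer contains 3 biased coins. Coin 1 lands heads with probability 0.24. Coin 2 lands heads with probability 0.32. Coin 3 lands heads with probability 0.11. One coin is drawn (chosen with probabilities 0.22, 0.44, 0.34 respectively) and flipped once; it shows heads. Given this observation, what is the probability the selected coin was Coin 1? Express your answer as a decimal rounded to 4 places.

Tabulate prior·likelihood by source: [1] prior 0.22, lik 0.24, product 0.05280; [2] prior 0.44, lik 0.32, product 0.1408; [3] prior 0.34, lik 0.11, product 0.03740.
Normalizing constant = 0.23100; the posterior for Coin 1 is its product over the sum, 0.05280/0.23100 = 0.2286.

Posterior probability ≈ 0.2286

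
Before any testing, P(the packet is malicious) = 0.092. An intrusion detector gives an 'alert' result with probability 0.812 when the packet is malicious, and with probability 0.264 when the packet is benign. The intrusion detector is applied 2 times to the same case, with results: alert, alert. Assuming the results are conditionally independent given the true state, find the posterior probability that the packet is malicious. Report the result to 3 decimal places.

Posterior P(H) ≈ 0.489

With H the event that the packet is malicious, the joint likelihood of the observed sequence is P(data|H) = 0.812·0.812 = 0.65934 and P(data|¬H) = 0.264·0.264 = 0.069696.
Bayes: P(H|data) = 0.092·0.65934 / (0.092·0.65934 + 0.908·0.069696) = 0.060660/0.12394 = 0.4894.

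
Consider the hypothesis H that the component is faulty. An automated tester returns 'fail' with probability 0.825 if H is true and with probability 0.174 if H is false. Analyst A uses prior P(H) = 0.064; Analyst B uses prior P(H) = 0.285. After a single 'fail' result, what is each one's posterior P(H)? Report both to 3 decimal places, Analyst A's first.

P('+'|H) = 0.825, P('+'|¬H) = 0.174.
Analyst A: numerator 0.825·0.064 = 0.052800; evidence = 0.052800+0.174·0.936 = 0.21566; posterior = 0.245.
Analyst B: numerator 0.825·0.285 = 0.23512; evidence = 0.23512+0.174·0.715 = 0.35953; posterior = 0.654.

Analyst A: 0.245; Analyst B: 0.654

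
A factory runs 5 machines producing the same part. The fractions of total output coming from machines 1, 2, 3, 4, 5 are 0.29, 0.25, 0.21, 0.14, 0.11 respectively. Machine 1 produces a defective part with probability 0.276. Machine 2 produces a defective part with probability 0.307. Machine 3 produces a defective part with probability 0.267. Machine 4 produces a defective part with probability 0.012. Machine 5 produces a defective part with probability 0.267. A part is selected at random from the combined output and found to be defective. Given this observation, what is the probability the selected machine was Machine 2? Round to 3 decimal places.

Tabulate prior·likelihood by source: [1] prior 0.29, lik 0.276, product 0.08004; [2] prior 0.25, lik 0.307, product 0.07675; [3] prior 0.21, lik 0.267, product 0.05607; [4] prior 0.14, lik 0.012, product 0.001680; [5] prior 0.11, lik 0.267, product 0.02937.
Normalizing constant = 0.24391; the posterior for Machine 2 is its product over the sum, 0.07675/0.24391 = 0.315.

Posterior probability ≈ 0.315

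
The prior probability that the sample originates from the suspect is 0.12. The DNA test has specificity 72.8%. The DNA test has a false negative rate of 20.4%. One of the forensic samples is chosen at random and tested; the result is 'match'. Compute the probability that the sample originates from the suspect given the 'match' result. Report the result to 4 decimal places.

Write H for 'the sample originates from the suspect'. Prior odds H:¬H = 0.12/0.88 = 0.13636. For the 'match' outcome, the likelihood ratio is 0.796/0.272 = 2.9265.
Posterior odds = 0.13636 × 2.9265 = 0.39906, so P(H|E) = 0.39906/(1+0.39906) = 0.2852.

P(H | E) ≈ 0.2852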